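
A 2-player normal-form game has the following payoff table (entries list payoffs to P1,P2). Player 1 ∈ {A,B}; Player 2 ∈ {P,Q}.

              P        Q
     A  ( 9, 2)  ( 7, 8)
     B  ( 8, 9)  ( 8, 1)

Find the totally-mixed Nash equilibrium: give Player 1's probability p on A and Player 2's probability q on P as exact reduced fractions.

P1 mixes 4/7 on A; P2 mixes 1/2 on P

P1 indiff ⇒ q·9+(1-q)·7 = q·8+(1-q)·8 ⇒ q(1) = (1-q)(1) ⇒ q = 1/2
P2 indiff ⇒ p·2+(1-p)·9 = p·8+(1-p)·1 ⇒ p(-6) = (1-p)(-8) ⇒ p = 4/7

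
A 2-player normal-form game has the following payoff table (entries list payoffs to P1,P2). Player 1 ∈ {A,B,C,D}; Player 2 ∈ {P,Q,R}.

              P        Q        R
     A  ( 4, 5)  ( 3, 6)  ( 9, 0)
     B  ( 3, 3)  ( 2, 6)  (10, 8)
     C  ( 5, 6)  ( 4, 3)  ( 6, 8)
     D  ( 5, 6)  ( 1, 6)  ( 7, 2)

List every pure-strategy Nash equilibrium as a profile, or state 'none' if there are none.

NE set: (B,R), (D,P)

(A,P): not NE [P1→D gives 5>4; P2→Q gives 6>5]
(A,Q): not NE [P1→C gives 4>3]
(A,R): not NE [P1→B gives 10>9; P2→Q gives 6>0]
(B,P): not NE [P1→D gives 5>3; P2→R gives 8>3]
(B,Q): not NE [P1→C gives 4>2; P2→R gives 8>6]
(B,R): NE
(C,P): not NE [P2→R gives 8>6]
(C,Q): not NE [P2→R gives 8>3]
(C,R): not NE [P1→B gives 10>6]
(D,P): NE
(D,Q): not NE [P1→C gives 4>1]
(D,R): not NE [P1→B gives 10>7; P2→Q gives 6>2]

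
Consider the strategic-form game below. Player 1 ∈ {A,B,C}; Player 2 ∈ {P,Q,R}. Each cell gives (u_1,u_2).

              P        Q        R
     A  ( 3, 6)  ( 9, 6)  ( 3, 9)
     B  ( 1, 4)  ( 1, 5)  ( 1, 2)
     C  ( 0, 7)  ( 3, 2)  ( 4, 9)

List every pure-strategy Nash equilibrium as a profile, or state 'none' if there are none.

NE set: (C,R)

(A,P): not NE [P2→R gives 9>6]
(A,Q): not NE [P2→R gives 9>6]
(A,R): not NE [P1→C gives 4>3]
(B,P): not NE [P1→A gives 3>1; P2→Q gives 5>4]
(B,Q): not NE [P1→A gives 9>1]
(B,R): not NE [P1→C gives 4>1; P2→Q gives 5>2]
(C,P): not NE [P1→A gives 3>0; P2→R gives 9>7]
(C,Q): not NE [P1→A gives 9>3; P2→R gives 9>2]
(C,R): NE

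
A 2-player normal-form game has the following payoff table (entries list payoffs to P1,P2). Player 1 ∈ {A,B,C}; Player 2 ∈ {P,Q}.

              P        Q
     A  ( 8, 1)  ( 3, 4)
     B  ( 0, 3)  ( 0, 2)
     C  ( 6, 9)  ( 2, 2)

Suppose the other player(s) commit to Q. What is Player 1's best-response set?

BR_1 = {A}

u_1(A vs Q) = 3
u_1(B vs Q) = 0
u_1(C vs Q) = 2
max payoff 3 at {A}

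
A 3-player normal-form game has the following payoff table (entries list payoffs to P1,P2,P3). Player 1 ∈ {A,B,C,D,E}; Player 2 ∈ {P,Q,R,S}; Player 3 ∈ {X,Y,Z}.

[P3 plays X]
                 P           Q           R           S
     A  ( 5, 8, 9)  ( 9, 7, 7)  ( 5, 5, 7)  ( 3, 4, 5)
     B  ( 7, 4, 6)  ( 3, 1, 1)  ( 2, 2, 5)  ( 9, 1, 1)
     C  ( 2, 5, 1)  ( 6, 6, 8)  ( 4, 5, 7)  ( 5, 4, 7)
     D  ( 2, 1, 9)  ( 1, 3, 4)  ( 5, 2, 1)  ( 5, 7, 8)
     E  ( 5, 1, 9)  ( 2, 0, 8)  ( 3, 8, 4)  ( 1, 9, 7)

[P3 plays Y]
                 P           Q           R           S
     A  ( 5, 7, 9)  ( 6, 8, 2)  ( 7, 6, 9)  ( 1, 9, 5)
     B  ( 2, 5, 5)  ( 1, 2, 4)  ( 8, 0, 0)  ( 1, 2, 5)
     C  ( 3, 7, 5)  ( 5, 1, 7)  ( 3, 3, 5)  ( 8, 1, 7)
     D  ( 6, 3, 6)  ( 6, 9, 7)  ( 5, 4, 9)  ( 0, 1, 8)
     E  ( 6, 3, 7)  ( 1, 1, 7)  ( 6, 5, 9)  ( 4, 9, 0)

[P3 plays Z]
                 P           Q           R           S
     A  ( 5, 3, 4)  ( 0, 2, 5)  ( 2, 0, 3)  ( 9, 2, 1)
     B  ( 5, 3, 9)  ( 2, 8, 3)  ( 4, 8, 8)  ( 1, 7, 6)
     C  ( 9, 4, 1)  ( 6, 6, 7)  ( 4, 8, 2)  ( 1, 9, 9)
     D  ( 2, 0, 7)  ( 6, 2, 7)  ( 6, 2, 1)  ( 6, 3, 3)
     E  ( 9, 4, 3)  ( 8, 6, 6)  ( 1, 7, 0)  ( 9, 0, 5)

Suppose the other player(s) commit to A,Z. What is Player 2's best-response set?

u_2(P vs A,Z) = 3
u_2(Q vs A,Z) = 2
u_2(R vs A,Z) = 0
u_2(S vs A,Z) = 2
max payoff 3 at {P}

BR_2 = {P}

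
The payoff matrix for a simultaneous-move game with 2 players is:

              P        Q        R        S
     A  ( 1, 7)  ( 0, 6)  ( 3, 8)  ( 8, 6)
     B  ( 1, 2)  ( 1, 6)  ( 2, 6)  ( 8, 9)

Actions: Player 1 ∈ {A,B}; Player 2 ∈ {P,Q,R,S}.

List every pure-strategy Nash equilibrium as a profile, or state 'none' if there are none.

(A,P): not NE [P2→R gives 8>7]
(A,Q): not NE [P1→B gives 1>0; P2→R gives 8>6]
(A,R): NE
(A,S): not NE [P2→R gives 8>6]
(B,P): not NE [P2→S gives 9>2]
(B,Q): not NE [P2→S gives 9>6]
(B,R): not NE [P1→A gives 3>2; P2→S gives 9>6]
(B,S): NE

PSNE = {(A,R), (B,S)}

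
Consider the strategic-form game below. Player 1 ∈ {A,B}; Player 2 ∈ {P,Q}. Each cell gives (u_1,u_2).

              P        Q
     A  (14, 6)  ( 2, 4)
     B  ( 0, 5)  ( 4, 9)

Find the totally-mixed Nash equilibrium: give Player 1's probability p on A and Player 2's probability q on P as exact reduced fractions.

(p,q) = (2/3, 1/8)

P1 indiff ⇒ q·14+(1-q)·2 = q·0+(1-q)·4 ⇒ q(14) = (1-q)(2) ⇒ q = 1/8
P2 indiff ⇒ p·6+(1-p)·5 = p·4+(1-p)·9 ⇒ p(2) = (1-p)(4) ⇒ p = 2/3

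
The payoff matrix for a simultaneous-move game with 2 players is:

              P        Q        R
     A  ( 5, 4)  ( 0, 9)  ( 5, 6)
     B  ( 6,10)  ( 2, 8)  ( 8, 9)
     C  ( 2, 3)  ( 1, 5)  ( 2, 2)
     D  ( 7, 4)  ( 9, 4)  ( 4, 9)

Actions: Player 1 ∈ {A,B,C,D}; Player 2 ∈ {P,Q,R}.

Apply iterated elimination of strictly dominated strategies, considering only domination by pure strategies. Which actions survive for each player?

IESDS → P1:{B,D} P2:{P,R}

P1 drop A (B beats it: P:6>5 Q:2>0 R:8>5)
P1 drop C (B beats it: P:6>2 Q:2>1 R:8>2)
P2 drop Q (R beats it: B:9>8 D:9>4)
P1→{B,D} P2→{P,R}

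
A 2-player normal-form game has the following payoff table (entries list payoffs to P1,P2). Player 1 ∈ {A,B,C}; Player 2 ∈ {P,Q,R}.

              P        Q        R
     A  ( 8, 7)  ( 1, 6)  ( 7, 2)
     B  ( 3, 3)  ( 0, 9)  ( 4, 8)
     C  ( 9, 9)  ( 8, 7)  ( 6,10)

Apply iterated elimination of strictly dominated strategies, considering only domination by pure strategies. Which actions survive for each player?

IESDS → P1:{A,C} P2:{P,R}

P1 drop B (A beats it: P:8>3 Q:1>0 R:7>4)
P2 drop Q (P beats it: A:7>6 C:9>7)
P1→{A,C} P2→{P,R}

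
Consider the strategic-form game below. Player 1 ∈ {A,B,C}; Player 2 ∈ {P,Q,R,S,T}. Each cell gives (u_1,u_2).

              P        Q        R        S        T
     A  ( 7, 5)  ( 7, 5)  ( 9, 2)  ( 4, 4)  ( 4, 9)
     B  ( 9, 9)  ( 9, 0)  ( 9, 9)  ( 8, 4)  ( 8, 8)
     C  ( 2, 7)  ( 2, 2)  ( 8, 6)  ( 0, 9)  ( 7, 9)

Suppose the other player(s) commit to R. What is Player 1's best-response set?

argmax u_1 = {A,B}

u_1(A vs R) = 9
u_1(B vs R) = 9
u_1(C vs R) = 8
max payoff 9 at {A,B}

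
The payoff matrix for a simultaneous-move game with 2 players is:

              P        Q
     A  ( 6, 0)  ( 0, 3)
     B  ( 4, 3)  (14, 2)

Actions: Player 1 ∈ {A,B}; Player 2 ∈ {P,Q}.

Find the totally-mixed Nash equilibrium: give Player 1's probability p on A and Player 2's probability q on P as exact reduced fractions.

P1 mixes 1/4 on A; P2 mixes 7/8 on P

P1 indiff ⇒ q·6+(1-q)·0 = q·4+(1-q)·14 ⇒ q(2) = (1-q)(14) ⇒ q = 7/8
P2 indiff ⇒ p·0+(1-p)·3 = p·3+(1-p)·2 ⇒ p(-3) = (1-p)(-1) ⇒ p = 1/4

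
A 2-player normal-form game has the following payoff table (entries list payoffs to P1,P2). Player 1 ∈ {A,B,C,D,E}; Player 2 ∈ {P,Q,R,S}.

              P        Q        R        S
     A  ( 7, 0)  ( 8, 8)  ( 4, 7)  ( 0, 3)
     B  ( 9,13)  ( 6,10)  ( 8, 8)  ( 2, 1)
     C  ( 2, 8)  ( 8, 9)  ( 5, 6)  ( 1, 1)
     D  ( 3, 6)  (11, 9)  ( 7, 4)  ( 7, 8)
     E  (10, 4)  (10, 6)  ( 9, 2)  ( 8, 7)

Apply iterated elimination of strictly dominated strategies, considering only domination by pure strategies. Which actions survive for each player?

P1 drop A (E beats it: P:10>7 Q:10>8 R:9>4 S:8>0)
P1 drop B (E beats it: P:10>9 Q:10>6 R:9>8 S:8>2)
P1 drop C (D beats it: P:3>2 Q:11>8 R:7>5 S:7>1)
P2 drop P (Q beats it: D:9>6 E:6>4)
P2 drop R (Q beats it: D:9>4 E:6>2)
P1→{D,E} P2→{Q,S}

Remaining: P1:{D,E} P2:{Q,S}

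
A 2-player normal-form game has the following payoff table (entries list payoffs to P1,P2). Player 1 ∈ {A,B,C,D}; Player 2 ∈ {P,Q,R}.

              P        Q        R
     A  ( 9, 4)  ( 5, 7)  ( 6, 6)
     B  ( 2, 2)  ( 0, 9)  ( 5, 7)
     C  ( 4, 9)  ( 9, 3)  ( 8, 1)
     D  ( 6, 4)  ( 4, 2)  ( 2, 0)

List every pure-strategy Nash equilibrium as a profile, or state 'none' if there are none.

No pure NE.

(A,P): not NE [P2→Q gives 7>4]
(A,Q): not NE [P1→C gives 9>5]
(A,R): not NE [P1→C gives 8>6; P2→Q gives 7>6]
(B,P): not NE [P1→A gives 9>2; P2→Q gives 9>2]
(B,Q): not NE [P1→C gives 9>0]
(B,R): not NE [P1→C gives 8>5; P2→Q gives 9>7]
(C,P): not NE [P1→A gives 9>4]
(C,Q): not NE [P2→P gives 9>3]
(C,R): not NE [P2→P gives 9>1]
(D,P): not NE [P1→A gives 9>6]
(D,Q): not NE [P1→C gives 9>4; P2→P gives 4>2]
(D,R): not NE [P1→C gives 8>2; P2→P gives 4>0]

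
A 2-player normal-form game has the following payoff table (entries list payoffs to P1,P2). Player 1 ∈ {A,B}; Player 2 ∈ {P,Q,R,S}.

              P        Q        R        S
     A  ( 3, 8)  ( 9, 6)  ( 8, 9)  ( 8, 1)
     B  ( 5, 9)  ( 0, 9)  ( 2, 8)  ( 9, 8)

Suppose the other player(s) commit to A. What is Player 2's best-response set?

P2 best: {R}

u_2(P vs A) = 8
u_2(Q vs A) = 6
u_2(R vs A) = 9
u_2(S vs A) = 1
max payoff 9 at {R}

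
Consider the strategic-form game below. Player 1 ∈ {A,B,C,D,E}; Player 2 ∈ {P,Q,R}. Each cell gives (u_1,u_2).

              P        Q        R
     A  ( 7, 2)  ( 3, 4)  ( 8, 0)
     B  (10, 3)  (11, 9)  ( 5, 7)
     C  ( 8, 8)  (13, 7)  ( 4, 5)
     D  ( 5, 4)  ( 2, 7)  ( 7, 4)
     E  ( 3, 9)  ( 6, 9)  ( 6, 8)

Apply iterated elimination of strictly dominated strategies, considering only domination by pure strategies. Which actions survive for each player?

P1 drop D (A beats it: P:7>5 Q:3>2 R:8>7)
P2 drop R (Q beats it: A:4>0 B:9>7 C:7>5 E:9>8)
P1 drop A (B beats it: P:10>7 Q:11>3)
P1 drop E (B beats it: P:10>3 Q:11>6)
P1→{B,C} P2→{P,Q}

Remaining: P1:{B,C} P2:{P,Q}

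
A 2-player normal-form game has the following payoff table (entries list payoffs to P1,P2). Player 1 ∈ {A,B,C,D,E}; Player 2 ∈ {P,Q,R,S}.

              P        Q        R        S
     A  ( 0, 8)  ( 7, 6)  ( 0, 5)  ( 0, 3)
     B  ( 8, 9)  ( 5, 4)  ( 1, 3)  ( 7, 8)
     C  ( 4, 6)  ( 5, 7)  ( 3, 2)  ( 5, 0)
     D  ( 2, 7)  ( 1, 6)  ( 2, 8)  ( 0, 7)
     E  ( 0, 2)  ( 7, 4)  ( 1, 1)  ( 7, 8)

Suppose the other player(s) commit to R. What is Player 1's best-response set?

u_1(A vs R) = 0
u_1(B vs R) = 1
u_1(C vs R) = 3
u_1(D vs R) = 2
u_1(E vs R) = 1
max payoff 3 at {C}

argmax u_1 = {C}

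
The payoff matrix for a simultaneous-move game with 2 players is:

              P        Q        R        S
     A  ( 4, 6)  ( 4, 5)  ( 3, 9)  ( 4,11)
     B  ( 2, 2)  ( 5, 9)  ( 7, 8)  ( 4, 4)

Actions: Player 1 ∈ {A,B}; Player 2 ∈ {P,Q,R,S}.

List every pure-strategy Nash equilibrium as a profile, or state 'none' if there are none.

Nash profiles: (A,S), (B,Q)

(A,P): not NE [P2→S gives 11>6]
(A,Q): not NE [P1→B gives 5>4; P2→S gives 11>5]
(A,R): not NE [P1→B gives 7>3; P2→S gives 11>9]
(A,S): NE
(B,P): not NE [P1→A gives 4>2; P2→Q gives 9>2]
(B,Q): NE
(B,R): not NE [P2→Q gives 9>8]
(B,S): not NE [P2→Q gives 9>4]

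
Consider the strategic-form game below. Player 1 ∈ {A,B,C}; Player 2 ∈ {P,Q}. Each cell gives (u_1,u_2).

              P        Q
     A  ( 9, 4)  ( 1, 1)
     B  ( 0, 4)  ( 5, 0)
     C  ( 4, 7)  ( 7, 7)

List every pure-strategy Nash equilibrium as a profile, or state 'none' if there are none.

(A,P): NE
(A,Q): not NE [P1→C gives 7>1; P2→P gives 4>1]
(B,P): not NE [P1→A gives 9>0]
(B,Q): not NE [P1→C gives 7>5; P2→P gives 4>0]
(C,P): not NE [P1→A gives 9>4]
(C,Q): NE

Nash profiles: (A,P), (C,Q)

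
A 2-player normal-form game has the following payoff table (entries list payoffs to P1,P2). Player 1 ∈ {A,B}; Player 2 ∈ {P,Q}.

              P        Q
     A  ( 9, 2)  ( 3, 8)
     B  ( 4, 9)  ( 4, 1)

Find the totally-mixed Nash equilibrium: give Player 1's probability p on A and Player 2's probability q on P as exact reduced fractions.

p=4/7, q=1/6

P1 indiff ⇒ q·9+(1-q)·3 = q·4+(1-q)·4 ⇒ q(5) = (1-q)(1) ⇒ q = 1/6
P2 indiff ⇒ p·2+(1-p)·9 = p·8+(1-p)·1 ⇒ p(-6) = (1-p)(-8) ⇒ p = 4/7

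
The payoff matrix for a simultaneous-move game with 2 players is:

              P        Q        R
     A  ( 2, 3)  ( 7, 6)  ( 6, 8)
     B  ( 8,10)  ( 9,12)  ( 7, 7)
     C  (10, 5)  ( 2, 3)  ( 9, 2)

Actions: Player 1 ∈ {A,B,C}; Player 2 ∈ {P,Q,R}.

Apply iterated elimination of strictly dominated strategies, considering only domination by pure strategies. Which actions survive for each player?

P1 drop A (B beats it: P:8>2 Q:9>7 R:7>6)
P2 drop R (P beats it: B:10>7 C:5>2)
P1→{B,C} P2→{P,Q}

Remaining: P1:{B,C} P2:{P,Q}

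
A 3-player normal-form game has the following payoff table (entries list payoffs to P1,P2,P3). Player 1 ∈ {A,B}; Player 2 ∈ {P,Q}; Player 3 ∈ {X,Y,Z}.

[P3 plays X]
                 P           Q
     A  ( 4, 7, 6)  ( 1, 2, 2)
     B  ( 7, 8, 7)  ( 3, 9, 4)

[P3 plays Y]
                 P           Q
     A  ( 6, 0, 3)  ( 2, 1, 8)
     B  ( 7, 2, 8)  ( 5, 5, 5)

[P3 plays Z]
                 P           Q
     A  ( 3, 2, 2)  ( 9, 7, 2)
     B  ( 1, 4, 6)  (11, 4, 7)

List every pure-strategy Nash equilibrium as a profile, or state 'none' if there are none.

(A,P,X): not NE [P1→B gives 7>4]
(A,P,Y): not NE [P1→B gives 7>6; P2→Q gives 1>0; P3→X gives 6>3]
(A,P,Z): not NE [P2→Q gives 7>2; P3→X gives 6>2]
(A,Q,X): not NE [P1→B gives 3>1; P2→P gives 7>2; P3→Y gives 8>2]
(A,Q,Y): not NE [P1→B gives 5>2]
(A,Q,Z): not NE [P1→B gives 11>9; P3→Y gives 8>2]
(B,P,X): not NE [P2→Q gives 9>8; P3→Y gives 8>7]
(B,P,Y): not NE [P2→Q gives 5>2]
(B,P,Z): not NE [P1→A gives 3>1; P3→Y gives 8>6]
(B,Q,X): not NE [P3→Z gives 7>4]
(B,Q,Y): not NE [P3→Z gives 7>5]
(B,Q,Z): NE

PSNE = {(B,Q,Z)}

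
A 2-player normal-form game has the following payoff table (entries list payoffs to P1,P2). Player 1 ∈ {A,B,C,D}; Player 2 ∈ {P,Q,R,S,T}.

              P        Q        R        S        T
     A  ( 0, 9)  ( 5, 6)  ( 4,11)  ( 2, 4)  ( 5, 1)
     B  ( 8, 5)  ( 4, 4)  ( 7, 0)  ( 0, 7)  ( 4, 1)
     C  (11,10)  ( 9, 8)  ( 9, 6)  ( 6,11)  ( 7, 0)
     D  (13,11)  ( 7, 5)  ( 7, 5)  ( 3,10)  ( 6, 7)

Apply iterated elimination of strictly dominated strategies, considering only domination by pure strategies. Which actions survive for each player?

P1 drop A (C beats it: P:11>0 Q:9>5 R:9>4 S:6>2 T:7>5)
P1 drop B (C beats it: P:11>8 Q:9>4 R:9>7 S:6>0 T:7>4)
P2 drop Q (P beats it: C:10>8 D:11>5)
P2 drop R (P beats it: C:10>6 D:11>5)
P2 drop T (P beats it: C:10>0 D:11>7)
P1→{C,D} P2→{P,S}

Remaining: P1:{C,D} P2:{P,S}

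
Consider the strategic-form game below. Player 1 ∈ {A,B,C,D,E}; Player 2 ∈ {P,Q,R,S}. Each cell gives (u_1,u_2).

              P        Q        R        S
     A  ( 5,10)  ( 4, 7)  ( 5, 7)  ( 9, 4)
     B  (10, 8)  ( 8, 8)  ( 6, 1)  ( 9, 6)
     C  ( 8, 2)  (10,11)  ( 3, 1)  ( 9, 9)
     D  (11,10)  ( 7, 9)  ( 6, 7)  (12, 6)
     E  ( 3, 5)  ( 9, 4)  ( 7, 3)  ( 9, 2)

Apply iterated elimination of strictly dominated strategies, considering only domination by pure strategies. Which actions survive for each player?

IESDS → P1:{B,C,D} P2:{P,Q}

P1 drop A (D beats it: P:11>5 Q:7>4 R:6>5 S:12>9)
P2 drop R (P beats it: B:8>1 C:2>1 D:10>7 E:5>3)
P2 drop S (Q beats it: B:8>6 C:11>9 D:9>6 E:4>2)
P1 drop E (C beats it: P:8>3 Q:10>9)
P1→{B,C,D} P2→{P,Q}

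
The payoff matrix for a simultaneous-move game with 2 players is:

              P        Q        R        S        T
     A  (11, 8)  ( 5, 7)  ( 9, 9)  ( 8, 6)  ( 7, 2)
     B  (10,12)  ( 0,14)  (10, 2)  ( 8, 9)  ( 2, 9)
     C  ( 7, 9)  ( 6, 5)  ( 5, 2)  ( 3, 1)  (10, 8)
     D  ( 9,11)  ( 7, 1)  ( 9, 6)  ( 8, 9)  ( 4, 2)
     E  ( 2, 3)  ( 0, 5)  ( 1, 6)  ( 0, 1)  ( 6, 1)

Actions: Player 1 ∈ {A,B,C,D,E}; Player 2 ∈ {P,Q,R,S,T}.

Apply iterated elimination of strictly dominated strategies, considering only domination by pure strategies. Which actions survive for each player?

Remaining: P1:{A,B,D} P2:{P,Q,R}

P1 drop E (A beats it: P:11>2 Q:5>0 R:9>1 S:8>0 T:7>6)
P2 drop S (P beats it: A:8>6 B:12>9 C:9>1 D:11>9)
P2 drop T (P beats it: A:8>2 B:12>9 C:9>8 D:11>2)
P1 drop C (D beats it: P:9>7 Q:7>6 R:9>5)
P1→{A,B,D} P2→{P,Q,R}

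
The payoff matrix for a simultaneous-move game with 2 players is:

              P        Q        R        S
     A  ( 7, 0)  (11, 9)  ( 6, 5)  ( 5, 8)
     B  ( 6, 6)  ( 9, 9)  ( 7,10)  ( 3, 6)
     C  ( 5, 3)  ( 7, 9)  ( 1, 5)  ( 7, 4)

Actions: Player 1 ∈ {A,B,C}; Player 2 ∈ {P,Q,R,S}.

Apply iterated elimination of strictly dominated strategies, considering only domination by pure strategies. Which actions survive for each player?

P2 drop P (Q beats it: A:9>0 B:9>6 C:9>3)
P2 drop S (Q beats it: A:9>8 B:9>6 C:9>4)
P1 drop C (A beats it: Q:11>7 R:6>1)
P1→{A,B} P2→{Q,R}

IESDS → P1:{A,B} P2:{Q,R}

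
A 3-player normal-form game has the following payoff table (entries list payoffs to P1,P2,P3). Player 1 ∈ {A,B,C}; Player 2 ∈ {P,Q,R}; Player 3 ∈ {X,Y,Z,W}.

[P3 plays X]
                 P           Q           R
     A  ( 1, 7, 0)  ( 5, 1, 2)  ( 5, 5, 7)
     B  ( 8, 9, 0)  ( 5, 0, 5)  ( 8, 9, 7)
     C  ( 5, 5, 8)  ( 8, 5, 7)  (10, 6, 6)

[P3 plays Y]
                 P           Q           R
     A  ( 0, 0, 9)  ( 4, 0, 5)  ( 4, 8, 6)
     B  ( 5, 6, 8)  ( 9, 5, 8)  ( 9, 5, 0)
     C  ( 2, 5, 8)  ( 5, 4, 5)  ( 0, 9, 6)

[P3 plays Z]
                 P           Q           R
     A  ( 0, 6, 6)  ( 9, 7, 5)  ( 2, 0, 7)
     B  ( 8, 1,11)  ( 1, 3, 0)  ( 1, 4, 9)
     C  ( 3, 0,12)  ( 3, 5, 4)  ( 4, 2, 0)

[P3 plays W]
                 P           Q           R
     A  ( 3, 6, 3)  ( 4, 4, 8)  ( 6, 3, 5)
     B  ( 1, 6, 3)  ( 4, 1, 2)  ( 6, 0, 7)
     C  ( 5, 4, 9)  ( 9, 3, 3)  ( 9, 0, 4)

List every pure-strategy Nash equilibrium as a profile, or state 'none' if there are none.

NE set: (C,R,X)

(A,P,X): not NE [P1→B gives 8>1; P3→Y gives 9>0]
(A,P,Y): not NE [P1→B gives 5>0; P2→R gives 8>0]
(A,P,Z): not NE [P1→B gives 8>0; P2→Q gives 7>6; P3→Y gives 9>6]
(A,P,W): not NE [P1→C gives 5>3; P3→Y gives 9>3]
(A,Q,X): not NE [P1→C gives 8>5; P2→P gives 7>1; P3→W gives 8>2]
(A,Q,Y): not NE [P1→B gives 9>4; P2→R gives 8>0; P3→W gives 8>5]
(A,Q,Z): not NE [P3→W gives 8>5]
(A,Q,W): not NE [P1→C gives 9>4; P2→P gives 6>4]
(A,R,X): not NE [P1→C gives 10>5; P2→P gives 7>5]
(A,R,Y): not NE [P1→B gives 9>4; P3→Z gives 7>6]
(A,R,Z): not NE [P1→C gives 4>2; P2→Q gives 7>0]
(A,R,W): not NE [P1→C gives 9>6; P2→P gives 6>3; P3→Z gives 7>5]
(B,P,X): not NE [P3→Z gives 11>0]
(B,P,Y): not NE [P3→Z gives 11>8]
(B,P,Z): not NE [P2→R gives 4>1]
(B,P,W): not NE [P1→C gives 5>1; P3→Z gives 11>3]
(B,Q,X): not NE [P1→C gives 8>5; P2→R gives 9>0; P3→Y gives 8>5]
(B,Q,Y): not NE [P2→P gives 6>5]
(B,Q,Z): not NE [P1→A gives 9>1; P2→R gives 4>3; P3→Y gives 8>0]
(B,Q,W): not NE [P1→C gives 9>4; P2→P gives 6>1; P3→Y gives 8>2]
(B,R,X): not NE [P1→C gives 10>8; P3→Z gives 9>7]
(B,R,Y): not NE [P2→P gives 6>5; P3→Z gives 9>0]
(B,R,Z): not NE [P1→C gives 4>1]
(B,R,W): not NE [P1→C gives 9>6; P2→P gives 6>0; P3→Z gives 9>7]
(C,P,X): not NE [P1→B gives 8>5; P2→R gives 6>5; P3→Z gives 12>8]
(C,P,Y): not NE [P1→B gives 5>2; P2→R gives 9>5; P3→Z gives 12>8]
(C,P,Z): not NE [P1→B gives 8>3; P2→Q gives 5>0]
(C,P,W): not NE [P3→Z gives 12>9]
(C,Q,X): not NE [P2→R gives 6>5]
(C,Q,Y): not NE [P1→B gives 9>5; P2→R gives 9>4; P3→X gives 7>5]
(C,Q,Z): not NE [P1→A gives 9>3; P3→X gives 7>4]
(C,Q,W): not NE [P2→P gives 4>3; P3→X gives 7>3]
(C,R,X): NE
(C,R,Y): not NE [P1→B gives 9>0]
(C,R,Z): not NE [P2→Q gives 5>2; P3→Y gives 6>0]
(C,R,W): not NE [P2→P gives 4>0; P3→Y gives 6>4]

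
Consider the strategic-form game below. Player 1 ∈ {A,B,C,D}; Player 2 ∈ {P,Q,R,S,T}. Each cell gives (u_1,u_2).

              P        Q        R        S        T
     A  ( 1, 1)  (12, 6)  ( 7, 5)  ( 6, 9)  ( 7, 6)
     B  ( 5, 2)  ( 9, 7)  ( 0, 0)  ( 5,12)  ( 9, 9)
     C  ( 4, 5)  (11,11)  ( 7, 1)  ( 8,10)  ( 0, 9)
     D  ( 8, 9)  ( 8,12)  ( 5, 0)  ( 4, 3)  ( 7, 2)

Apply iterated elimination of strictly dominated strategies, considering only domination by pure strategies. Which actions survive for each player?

Survivors P1:{A,C} P2:{Q,S}

P2 drop P (Q beats it: A:6>1 B:7>2 C:11>5 D:12>9)
P2 drop R (Q beats it: A:6>5 B:7>0 C:11>1 D:12>0)
P1 drop D (B beats it: Q:9>8 S:5>4 T:9>7)
P2 drop T (S beats it: A:9>6 B:12>9 C:10>9)
P1 drop B (A beats it: Q:12>9 S:6>5)
P1→{A,C} P2→{Q,S}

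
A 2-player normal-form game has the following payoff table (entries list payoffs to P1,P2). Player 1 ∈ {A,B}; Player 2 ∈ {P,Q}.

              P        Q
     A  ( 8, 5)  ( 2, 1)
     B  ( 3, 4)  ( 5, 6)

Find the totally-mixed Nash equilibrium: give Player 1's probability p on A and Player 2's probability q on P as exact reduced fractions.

P1 mixes 1/3 on A; P2 mixes 3/8 on P

P1 indiff ⇒ q·8+(1-q)·2 = q·3+(1-q)·5 ⇒ q(5) = (1-q)(3) ⇒ q = 3/8
P2 indiff ⇒ p·5+(1-p)·4 = p·1+(1-p)·6 ⇒ p(4) = (1-p)(2) ⇒ p = 1/3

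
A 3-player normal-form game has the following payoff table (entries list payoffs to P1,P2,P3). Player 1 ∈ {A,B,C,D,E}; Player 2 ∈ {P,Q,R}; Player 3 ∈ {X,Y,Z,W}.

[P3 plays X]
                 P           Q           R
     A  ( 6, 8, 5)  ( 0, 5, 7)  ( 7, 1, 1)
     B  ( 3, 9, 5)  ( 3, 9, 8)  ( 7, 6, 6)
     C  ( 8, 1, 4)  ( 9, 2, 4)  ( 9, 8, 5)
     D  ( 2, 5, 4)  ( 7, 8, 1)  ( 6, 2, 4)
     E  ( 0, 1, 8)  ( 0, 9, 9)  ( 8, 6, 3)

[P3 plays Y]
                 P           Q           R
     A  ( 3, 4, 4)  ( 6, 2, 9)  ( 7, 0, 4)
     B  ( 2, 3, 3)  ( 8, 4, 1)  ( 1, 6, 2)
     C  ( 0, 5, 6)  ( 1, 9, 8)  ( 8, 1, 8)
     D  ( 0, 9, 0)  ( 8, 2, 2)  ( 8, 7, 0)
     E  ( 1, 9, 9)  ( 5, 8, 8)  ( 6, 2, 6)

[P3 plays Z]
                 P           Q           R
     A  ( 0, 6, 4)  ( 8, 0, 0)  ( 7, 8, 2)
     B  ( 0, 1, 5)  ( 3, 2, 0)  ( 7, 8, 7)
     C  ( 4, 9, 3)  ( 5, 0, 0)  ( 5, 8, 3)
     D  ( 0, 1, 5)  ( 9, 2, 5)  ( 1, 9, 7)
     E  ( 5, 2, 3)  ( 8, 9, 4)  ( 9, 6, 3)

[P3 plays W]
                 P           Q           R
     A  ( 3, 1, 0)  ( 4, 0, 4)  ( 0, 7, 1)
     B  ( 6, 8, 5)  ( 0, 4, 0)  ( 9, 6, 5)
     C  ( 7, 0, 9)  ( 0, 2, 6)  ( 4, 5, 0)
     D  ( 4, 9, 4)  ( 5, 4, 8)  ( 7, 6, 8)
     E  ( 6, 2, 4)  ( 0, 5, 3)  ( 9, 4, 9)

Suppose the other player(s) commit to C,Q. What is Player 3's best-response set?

u_3(X vs C,Q) = 4
u_3(Y vs C,Q) = 8
u_3(Z vs C,Q) = 0
u_3(W vs C,Q) = 6
max payoff 8 at {Y}

argmax u_3 = {Y}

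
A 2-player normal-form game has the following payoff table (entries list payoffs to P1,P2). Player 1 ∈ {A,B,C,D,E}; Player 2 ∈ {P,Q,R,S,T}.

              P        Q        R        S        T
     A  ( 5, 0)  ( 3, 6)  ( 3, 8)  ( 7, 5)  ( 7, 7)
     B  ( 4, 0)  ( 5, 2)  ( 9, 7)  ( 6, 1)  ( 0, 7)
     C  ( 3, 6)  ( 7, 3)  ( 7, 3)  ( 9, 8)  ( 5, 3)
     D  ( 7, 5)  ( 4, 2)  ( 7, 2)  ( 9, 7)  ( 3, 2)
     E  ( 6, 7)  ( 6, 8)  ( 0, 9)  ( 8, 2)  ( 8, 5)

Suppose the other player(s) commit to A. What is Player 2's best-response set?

argmax u_2 = {R}

u_2(P vs A) = 0
u_2(Q vs A) = 6
u_2(R vs A) = 8
u_2(S vs A) = 5
u_2(T vs A) = 7
max payoff 8 at {R}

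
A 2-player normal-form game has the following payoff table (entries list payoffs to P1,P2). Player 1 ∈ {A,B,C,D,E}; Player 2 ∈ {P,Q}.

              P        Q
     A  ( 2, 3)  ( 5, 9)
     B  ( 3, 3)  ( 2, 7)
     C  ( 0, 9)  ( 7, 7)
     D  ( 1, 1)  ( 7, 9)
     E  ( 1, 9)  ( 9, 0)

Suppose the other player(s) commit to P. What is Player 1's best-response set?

u_1(A vs P) = 2
u_1(B vs P) = 3
u_1(C vs P) = 0
u_1(D vs P) = 1
u_1(E vs P) = 1
max payoff 3 at {B}

P1 best: {B}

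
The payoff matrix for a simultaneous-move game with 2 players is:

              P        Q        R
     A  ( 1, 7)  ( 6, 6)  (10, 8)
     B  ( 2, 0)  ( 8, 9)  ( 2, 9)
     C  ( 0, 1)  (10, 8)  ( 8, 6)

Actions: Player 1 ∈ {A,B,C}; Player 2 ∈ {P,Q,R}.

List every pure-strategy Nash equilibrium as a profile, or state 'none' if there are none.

(A,P): not NE [P1→B gives 2>1; P2→R gives 8>7]
(A,Q): not NE [P1→C gives 10>6; P2→R gives 8>6]
(A,R): NE
(B,P): not NE [P2→R gives 9>0]
(B,Q): not NE [P1→C gives 10>8]
(B,R): not NE [P1→A gives 10>2]
(C,P): not NE [P1→B gives 2>0; P2→Q gives 8>1]
(C,Q): NE
(C,R): not NE [P1→A gives 10>8; P2→Q gives 8>6]

Nash profiles: (A,R), (C,Q)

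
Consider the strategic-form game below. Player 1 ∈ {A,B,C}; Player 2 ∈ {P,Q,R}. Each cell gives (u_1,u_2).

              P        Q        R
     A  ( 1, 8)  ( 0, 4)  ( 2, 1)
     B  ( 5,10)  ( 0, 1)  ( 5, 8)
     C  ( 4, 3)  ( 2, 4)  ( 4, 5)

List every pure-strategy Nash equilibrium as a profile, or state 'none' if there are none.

Nash profiles: (B,P)

(A,P): not NE [P1→B gives 5>1]
(A,Q): not NE [P1→C gives 2>0; P2→P gives 8>4]
(A,R): not NE [P1→B gives 5>2; P2→P gives 8>1]
(B,P): NE
(B,Q): not NE [P1→C gives 2>0; P2→P gives 10>1]
(B,R): not NE [P2→P gives 10>8]
(C,P): not NE [P1→B gives 5>4; P2→R gives 5>3]
(C,Q): not NE [P2→R gives 5>4]
(C,R): not NE [P1→B gives 5>4]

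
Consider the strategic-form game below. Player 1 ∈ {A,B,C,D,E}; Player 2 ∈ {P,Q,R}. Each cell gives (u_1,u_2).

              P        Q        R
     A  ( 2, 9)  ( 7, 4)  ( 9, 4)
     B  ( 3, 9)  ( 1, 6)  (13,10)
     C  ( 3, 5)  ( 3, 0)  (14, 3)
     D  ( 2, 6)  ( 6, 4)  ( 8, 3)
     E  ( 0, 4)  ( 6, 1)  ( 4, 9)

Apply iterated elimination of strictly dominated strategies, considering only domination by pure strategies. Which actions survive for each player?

P1 drop E (A beats it: P:2>0 Q:7>6 R:9>4)
P2 drop Q (P beats it: A:9>4 B:9>6 C:5>0 D:6>4)
P1 drop A (B beats it: P:3>2 R:13>9)
P1 drop D (B beats it: P:3>2 R:13>8)
P1→{B,C} P2→{P,R}

IESDS → P1:{B,C} P2:{P,R}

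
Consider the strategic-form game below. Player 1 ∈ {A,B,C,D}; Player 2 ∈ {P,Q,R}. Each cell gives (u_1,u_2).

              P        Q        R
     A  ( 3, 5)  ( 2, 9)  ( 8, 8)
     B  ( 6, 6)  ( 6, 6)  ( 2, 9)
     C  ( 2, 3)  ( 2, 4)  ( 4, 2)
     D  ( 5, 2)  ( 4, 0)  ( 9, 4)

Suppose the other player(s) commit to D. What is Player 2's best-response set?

u_2(P vs D) = 2
u_2(Q vs D) = 0
u_2(R vs D) = 4
max payoff 4 at {R}

argmax u_2 = {R}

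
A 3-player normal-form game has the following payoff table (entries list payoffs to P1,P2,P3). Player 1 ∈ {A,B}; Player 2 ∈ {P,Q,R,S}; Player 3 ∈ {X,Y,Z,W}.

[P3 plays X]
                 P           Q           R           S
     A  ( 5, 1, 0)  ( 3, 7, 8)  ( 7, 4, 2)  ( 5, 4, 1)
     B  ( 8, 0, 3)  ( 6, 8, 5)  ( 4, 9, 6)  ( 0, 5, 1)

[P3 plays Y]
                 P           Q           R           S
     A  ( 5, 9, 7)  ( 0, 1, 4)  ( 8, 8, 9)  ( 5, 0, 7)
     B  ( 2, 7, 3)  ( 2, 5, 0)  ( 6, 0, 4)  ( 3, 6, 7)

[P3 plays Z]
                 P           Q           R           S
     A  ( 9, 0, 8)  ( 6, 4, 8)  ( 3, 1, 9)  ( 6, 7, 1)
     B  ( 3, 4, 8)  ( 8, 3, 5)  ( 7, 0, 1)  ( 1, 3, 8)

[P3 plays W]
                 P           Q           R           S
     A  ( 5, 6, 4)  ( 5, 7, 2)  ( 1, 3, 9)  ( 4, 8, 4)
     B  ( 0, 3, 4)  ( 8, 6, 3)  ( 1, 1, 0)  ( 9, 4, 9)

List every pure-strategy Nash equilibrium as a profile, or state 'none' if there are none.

(A,P,X): not NE [P1→B gives 8>5; P2→Q gives 7>1; P3→Z gives 8>0]
(A,P,Y): not NE [P3→Z gives 8>7]
(A,P,Z): not NE [P2→S gives 7>0]
(A,P,W): not NE [P2→S gives 8>6; P3→Z gives 8>4]
(A,Q,X): not NE [P1→B gives 6>3]
(A,Q,Y): not NE [P1→B gives 2>0; P2→P gives 9>1; P3→Z gives 8>4]
(A,Q,Z): not NE [P1→B gives 8>6; P2→S gives 7>4]
(A,Q,W): not NE [P1→B gives 8>5; P2→S gives 8>7; P3→Z gives 8>2]
(A,R,X): not NE [P2→Q gives 7>4; P3→W gives 9>2]
(A,R,Y): not NE [P2→P gives 9>8]
(A,R,Z): not NE [P1→B gives 7>3; P2→S gives 7>1]
(A,R,W): not NE [P2→S gives 8>3]
(A,S,X): not NE [P2→Q gives 7>4; P3→Y gives 7>1]
(A,S,Y): not NE [P2→P gives 9>0]
(A,S,Z): not NE [P3→Y gives 7>1]
(A,S,W): not NE [P1→B gives 9>4; P3→Y gives 7>4]
(B,P,X): not NE [P2→R gives 9>0; P3→Z gives 8>3]
(B,P,Y): not NE [P1→A gives 5>2; P3→Z gives 8>3]
(B,P,Z): not NE [P1→A gives 9>3]
(B,P,W): not NE [P1→A gives 5>0; P2→Q gives 6>3; P3→Z gives 8>4]
(B,Q,X): not NE [P2→R gives 9>8]
(B,Q,Y): not NE [P2→P gives 7>5; P3→Z gives 5>0]
(B,Q,Z): not NE [P2→P gives 4>3]
(B,Q,W): not NE [P3→Z gives 5>3]
(B,R,X): not NE [P1→A gives 7>4]
(B,R,Y): not NE [P1→A gives 8>6; P2→P gives 7>0; P3→X gives 6>4]
(B,R,Z): not NE [P2→P gives 4>0; P3→X gives 6>1]
(B,R,W): not NE [P2→Q gives 6>1; P3→X gives 6>0]
(B,S,X): not NE [P1→A gives 5>0; P2→R gives 9>5; P3→W gives 9>1]
(B,S,Y): not NE [P1→A gives 5>3; P2→P gives 7>6; P3→W gives 9>7]
(B,S,Z): not NE [P1→A gives 6>1; P2→P gives 4>3; P3→W gives 9>8]
(B,S,W): not NE [P2→Q gives 6>4]

PSNE: ∅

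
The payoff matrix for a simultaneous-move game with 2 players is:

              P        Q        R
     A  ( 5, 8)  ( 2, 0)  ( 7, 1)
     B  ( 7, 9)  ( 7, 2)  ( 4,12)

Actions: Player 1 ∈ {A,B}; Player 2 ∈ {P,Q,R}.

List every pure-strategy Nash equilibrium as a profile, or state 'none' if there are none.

(A,P): not NE [P1→B gives 7>5]
(A,Q): not NE [P1→B gives 7>2; P2→P gives 8>0]
(A,R): not NE [P2→P gives 8>1]
(B,P): not NE [P2→R gives 12>9]
(B,Q): not NE [P2→R gives 12>2]
(B,R): not NE [P1→A gives 7>4]

Equilibria: none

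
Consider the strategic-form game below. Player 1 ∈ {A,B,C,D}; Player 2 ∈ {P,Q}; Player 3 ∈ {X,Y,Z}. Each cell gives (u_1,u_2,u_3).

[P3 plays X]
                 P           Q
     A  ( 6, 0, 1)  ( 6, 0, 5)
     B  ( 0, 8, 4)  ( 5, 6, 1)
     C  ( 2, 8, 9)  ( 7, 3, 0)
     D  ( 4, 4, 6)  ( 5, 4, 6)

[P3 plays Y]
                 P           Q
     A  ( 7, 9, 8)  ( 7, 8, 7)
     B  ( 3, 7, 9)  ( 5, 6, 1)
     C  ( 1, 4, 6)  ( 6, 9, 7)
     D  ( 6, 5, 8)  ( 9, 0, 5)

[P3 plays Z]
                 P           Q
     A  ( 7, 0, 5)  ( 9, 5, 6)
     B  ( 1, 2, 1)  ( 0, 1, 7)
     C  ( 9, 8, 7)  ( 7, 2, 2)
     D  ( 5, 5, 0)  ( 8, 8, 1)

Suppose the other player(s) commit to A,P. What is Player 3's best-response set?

u_3(X vs A,P) = 1
u_3(Y vs A,P) = 8
u_3(Z vs A,P) = 5
max payoff 8 at {Y}

BR_3 = {Y}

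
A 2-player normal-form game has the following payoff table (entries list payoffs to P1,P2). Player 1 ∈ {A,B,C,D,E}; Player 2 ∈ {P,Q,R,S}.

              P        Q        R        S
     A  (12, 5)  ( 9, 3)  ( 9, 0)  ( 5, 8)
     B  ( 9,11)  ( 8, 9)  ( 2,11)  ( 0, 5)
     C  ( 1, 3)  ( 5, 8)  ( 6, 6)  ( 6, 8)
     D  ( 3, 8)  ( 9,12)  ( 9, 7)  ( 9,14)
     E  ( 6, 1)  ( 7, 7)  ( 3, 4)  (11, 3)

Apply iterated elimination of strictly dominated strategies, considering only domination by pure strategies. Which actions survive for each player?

P1 drop B (A beats it: P:12>9 Q:9>8 R:9>2 S:5>0)
P1 drop C (D beats it: P:3>1 Q:9>5 R:9>6 S:9>6)
P2 drop P (S beats it: A:8>5 D:14>8 E:3>1)
P2 drop R (Q beats it: A:3>0 D:12>7 E:7>4)
P1→{A,D,E} P2→{Q,S}

Survivors P1:{A,D,E} P2:{Q,S}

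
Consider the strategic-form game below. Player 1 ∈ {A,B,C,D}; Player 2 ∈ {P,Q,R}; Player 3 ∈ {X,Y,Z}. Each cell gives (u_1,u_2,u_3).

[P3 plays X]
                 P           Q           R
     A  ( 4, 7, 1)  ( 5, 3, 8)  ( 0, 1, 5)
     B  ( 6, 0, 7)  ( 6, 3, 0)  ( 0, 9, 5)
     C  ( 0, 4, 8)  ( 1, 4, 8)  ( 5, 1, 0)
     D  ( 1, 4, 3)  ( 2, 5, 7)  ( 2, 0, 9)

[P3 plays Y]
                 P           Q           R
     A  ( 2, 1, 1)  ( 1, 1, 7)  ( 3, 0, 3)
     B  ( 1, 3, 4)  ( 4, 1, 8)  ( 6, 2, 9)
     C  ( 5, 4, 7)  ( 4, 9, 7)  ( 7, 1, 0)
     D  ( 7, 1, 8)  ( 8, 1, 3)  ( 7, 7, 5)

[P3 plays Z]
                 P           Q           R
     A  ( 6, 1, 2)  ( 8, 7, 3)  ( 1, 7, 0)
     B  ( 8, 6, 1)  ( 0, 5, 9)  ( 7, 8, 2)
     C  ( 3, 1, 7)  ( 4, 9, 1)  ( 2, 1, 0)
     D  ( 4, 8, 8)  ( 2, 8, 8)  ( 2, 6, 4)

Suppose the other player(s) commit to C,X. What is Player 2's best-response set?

P2 best: {P,Q}

u_2(P vs C,X) = 4
u_2(Q vs C,X) = 4
u_2(R vs C,X) = 1
max payoff 4 at {P,Q}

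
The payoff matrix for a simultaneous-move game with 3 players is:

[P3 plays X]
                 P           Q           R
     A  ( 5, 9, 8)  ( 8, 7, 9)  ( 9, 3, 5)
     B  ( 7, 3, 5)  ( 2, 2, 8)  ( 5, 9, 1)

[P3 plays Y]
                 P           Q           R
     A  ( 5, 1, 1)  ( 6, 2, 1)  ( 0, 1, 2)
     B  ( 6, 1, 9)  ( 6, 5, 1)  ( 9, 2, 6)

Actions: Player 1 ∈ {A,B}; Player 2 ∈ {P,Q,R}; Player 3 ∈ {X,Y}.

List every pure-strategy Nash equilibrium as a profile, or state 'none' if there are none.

Equilibria: none

(A,P,X): not NE [P1→B gives 7>5]
(A,P,Y): not NE [P1→B gives 6>5; P2→Q gives 2>1; P3→X gives 8>1]
(A,Q,X): not NE [P2→P gives 9>7]
(A,Q,Y): not NE [P3→X gives 9>1]
(A,R,X): not NE [P2→P gives 9>3]
(A,R,Y): not NE [P1→B gives 9>0; P2→Q gives 2>1; P3→X gives 5>2]
(B,P,X): not NE [P2→R gives 9>3; P3→Y gives 9>5]
(B,P,Y): not NE [P2→Q gives 5>1]
(B,Q,X): not NE [P1→A gives 8>2; P2→R gives 9>2]
(B,Q,Y): not NE [P3→X gives 8>1]
(B,R,X): not NE [P1→A gives 9>5; P3→Y gives 6>1]
(B,R,Y): not NE [P2→Q gives 5>2]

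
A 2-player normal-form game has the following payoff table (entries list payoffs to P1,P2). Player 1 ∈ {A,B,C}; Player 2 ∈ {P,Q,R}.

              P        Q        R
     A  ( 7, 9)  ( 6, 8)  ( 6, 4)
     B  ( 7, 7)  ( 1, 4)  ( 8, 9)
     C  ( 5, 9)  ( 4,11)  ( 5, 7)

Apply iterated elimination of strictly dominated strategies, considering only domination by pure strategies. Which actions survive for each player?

IESDS → P1:{A,B} P2:{P,R}

P1 drop C (A beats it: P:7>5 Q:6>4 R:6>5)
P2 drop Q (P beats it: A:9>8 B:7>4)
P1→{A,B} P2→{P,R}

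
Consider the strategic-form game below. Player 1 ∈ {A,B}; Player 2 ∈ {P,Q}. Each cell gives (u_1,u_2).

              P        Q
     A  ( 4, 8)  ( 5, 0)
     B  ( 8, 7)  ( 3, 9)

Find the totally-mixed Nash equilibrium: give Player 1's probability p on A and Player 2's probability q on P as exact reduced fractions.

P1 indiff ⇒ q·4+(1-q)·5 = q·8+(1-q)·3 ⇒ q(-4) = (1-q)(-2) ⇒ q = 1/3
P2 indiff ⇒ p·8+(1-p)·7 = p·0+(1-p)·9 ⇒ p(8) = (1-p)(2) ⇒ p = 1/5

P1 mixes 1/5 on A; P2 mixes 1/3 on P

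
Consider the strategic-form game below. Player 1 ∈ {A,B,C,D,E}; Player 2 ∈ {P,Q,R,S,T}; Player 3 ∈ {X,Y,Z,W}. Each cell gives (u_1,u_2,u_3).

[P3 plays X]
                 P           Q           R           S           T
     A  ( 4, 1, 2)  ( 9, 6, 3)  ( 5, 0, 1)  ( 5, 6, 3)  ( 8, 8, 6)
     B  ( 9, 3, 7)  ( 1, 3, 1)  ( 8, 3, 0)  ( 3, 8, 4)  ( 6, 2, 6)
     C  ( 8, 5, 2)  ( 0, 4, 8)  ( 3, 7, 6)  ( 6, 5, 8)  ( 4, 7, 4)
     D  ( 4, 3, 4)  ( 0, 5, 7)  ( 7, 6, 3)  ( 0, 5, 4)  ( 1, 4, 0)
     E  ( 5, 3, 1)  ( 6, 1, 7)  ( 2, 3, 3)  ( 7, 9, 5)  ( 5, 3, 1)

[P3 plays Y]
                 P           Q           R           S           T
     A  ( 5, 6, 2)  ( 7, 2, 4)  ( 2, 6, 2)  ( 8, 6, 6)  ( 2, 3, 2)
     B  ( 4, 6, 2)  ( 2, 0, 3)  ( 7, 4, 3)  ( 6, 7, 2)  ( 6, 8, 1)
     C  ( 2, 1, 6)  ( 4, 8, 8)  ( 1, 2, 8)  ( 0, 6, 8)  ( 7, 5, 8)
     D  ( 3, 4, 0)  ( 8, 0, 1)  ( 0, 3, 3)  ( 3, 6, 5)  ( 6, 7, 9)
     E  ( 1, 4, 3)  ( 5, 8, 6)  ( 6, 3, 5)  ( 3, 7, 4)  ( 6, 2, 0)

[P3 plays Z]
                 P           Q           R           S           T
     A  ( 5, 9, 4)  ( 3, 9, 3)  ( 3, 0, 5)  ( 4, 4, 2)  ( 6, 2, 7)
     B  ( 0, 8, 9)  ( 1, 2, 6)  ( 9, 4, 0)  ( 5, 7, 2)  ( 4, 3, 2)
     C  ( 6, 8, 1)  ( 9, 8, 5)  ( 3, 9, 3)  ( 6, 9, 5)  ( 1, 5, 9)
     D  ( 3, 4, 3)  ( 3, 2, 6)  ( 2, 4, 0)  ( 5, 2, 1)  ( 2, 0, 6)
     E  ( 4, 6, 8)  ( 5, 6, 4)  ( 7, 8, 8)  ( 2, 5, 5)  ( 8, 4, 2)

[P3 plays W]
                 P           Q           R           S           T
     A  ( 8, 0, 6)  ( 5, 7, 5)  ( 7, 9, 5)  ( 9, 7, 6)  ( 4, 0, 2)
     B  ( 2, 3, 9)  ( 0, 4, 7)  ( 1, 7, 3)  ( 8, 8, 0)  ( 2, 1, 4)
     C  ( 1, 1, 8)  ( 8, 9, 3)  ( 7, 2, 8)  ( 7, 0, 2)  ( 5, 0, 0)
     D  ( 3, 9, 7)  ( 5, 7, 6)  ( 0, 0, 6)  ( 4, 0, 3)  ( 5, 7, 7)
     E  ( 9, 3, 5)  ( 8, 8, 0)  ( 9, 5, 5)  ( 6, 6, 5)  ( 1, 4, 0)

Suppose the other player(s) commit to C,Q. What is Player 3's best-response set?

argmax u_3 = {X,Y}

u_3(X vs C,Q) = 8
u_3(Y vs C,Q) = 8
u_3(Z vs C,Q) = 5
u_3(W vs C,Q) = 3
max payoff 8 at {X,Y}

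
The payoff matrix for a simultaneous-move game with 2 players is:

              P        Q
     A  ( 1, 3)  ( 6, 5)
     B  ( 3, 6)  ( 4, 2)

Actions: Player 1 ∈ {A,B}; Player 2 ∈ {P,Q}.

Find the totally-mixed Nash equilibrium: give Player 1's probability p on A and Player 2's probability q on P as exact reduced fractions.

P1 indiff ⇒ q·1+(1-q)·6 = q·3+(1-q)·4 ⇒ q(-2) = (1-q)(-2) ⇒ q = 1/2
P2 indiff ⇒ p·3+(1-p)·6 = p·5+(1-p)·2 ⇒ p(-2) = (1-p)(-4) ⇒ p = 2/3

(p,q) = (2/3, 1/2)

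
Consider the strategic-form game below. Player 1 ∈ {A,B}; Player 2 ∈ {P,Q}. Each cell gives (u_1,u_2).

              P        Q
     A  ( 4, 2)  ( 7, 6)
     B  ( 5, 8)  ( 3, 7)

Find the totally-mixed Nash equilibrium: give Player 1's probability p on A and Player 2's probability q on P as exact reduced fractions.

P1 indiff ⇒ q·4+(1-q)·7 = q·5+(1-q)·3 ⇒ q(-1) = (1-q)(-4) ⇒ q = 4/5
P2 indiff ⇒ p·2+(1-p)·8 = p·6+(1-p)·7 ⇒ p(-4) = (1-p)(-1) ⇒ p = 1/5

p=1/5, q=4/5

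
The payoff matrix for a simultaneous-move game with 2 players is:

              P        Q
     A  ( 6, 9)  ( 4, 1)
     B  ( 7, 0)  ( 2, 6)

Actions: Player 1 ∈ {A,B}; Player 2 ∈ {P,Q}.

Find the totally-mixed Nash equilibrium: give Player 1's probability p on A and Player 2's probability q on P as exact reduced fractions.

P1 indiff ⇒ q·6+(1-q)·4 = q·7+(1-q)·2 ⇒ q(-1) = (1-q)(-2) ⇒ q = 2/3
P2 indiff ⇒ p·9+(1-p)·0 = p·1+(1-p)·6 ⇒ p(8) = (1-p)(6) ⇒ p = 3/7

P1 mixes 3/7 on A; P2 mixes 2/3 on P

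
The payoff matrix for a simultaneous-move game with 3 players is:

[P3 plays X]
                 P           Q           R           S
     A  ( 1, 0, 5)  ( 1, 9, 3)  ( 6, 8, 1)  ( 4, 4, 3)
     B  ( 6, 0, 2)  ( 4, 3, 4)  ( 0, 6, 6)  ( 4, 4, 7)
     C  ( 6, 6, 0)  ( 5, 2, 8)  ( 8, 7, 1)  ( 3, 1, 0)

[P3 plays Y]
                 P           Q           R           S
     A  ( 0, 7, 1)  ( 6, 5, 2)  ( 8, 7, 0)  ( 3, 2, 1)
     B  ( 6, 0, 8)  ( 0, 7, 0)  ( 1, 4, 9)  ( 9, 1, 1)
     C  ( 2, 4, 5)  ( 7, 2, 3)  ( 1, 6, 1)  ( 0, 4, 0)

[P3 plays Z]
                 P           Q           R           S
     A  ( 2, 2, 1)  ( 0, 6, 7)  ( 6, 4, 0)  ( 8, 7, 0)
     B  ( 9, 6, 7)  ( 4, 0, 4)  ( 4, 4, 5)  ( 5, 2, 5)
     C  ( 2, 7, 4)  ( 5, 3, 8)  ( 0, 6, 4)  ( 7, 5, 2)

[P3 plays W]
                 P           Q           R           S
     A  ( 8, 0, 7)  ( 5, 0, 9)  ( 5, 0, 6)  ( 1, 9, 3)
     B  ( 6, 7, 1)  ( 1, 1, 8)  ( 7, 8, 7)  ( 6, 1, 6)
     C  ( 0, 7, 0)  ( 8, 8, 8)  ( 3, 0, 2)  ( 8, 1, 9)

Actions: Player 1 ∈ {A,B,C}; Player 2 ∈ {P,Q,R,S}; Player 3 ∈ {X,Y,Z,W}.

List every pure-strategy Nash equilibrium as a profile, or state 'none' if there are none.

Nash profiles: (C,Q,W)

(A,P,X): not NE [P1→C gives 6>1; P2→Q gives 9>0; P3→W gives 7>5]
(A,P,Y): not NE [P1→B gives 6>0; P3→W gives 7>1]
(A,P,Z): not NE [P1→B gives 9>2; P2→S gives 7>2; P3→W gives 7>1]
(A,P,W): not NE [P2→S gives 9>0]
(A,Q,X): not NE [P1→C gives 5>1; P3→W gives 9>3]
(A,Q,Y): not NE [P1→C gives 7>6; P2→R gives 7>5; P3→W gives 9>2]
(A,Q,Z): not NE [P1→C gives 5>0; P2→S gives 7>6; P3→W gives 9>7]
(A,Q,W): not NE [P1→C gives 8>5; P2→S gives 9>0]
(A,R,X): not NE [P1→C gives 8>6; P2→Q gives 9>8; P3→W gives 6>1]
(A,R,Y): not NE [P3→W gives 6>0]
(A,R,Z): not NE [P2→S gives 7>4; P3→W gives 6>0]
(A,R,W): not NE [P1→B gives 7>5; P2→S gives 9>0]
(A,S,X): not NE [P2→Q gives 9>4]
(A,S,Y): not NE [P1→B gives 9>3; P2→R gives 7>2; P3→W gives 3>1]
(A,S,Z): not NE [P3→W gives 3>0]
(A,S,W): not NE [P1→C gives 8>1]
(B,P,X): not NE [P2→R gives 6>0; P3→Y gives 8>2]
(B,P,Y): not NE [P2→Q gives 7>0]
(B,P,Z): not NE [P3→Y gives 8>7]
(B,P,W): not NE [P1→A gives 8>6; P2→R gives 8>7; P3→Y gives 8>1]
(B,Q,X): not NE [P1→C gives 5>4; P2→R gives 6>3; P3→W gives 8>4]
(B,Q,Y): not NE [P1→C gives 7>0; P3→W gives 8>0]
(B,Q,Z): not NE [P1→C gives 5>4; P2→P gives 6>0; P3→W gives 8>4]
(B,Q,W): not NE [P1→C gives 8>1; P2→R gives 8>1]
(B,R,X): not NE [P1→C gives 8>0; P3→Y gives 9>6]
(B,R,Y): not NE [P1→A gives 8>1; P2→Q gives 7>4]
(B,R,Z): not NE [P1→A gives 6>4; P2→P gives 6>4; P3→Y gives 9>5]
(B,R,W): not NE [P3→Y gives 9>7]
(B,S,X): not NE [P2→R gives 6>4]
(B,S,Y): not NE [P2→Q gives 7>1; P3→X gives 7>1]
(B,S,Z): not NE [P1→A gives 8>5; P2→P gives 6>2; P3→X gives 7>5]
(B,S,W): not NE [P1→C gives 8>6; P2→R gives 8>1; P3→X gives 7>6]
(C,P,X): not NE [P2→R gives 7>6; P3→Y gives 5>0]
(C,P,Y): not NE [P1→B gives 6>2; P2→R gives 6>4]
(C,P,Z): not NE [P1→B gives 9>2; P3→Y gives 5>4]
(C,P,W): not NE [P1→A gives 8>0; P2→Q gives 8>7; P3→Y gives 5>0]
(C,Q,X): not NE [P2→R gives 7>2]
(C,Q,Y): not NE [P2→R gives 6>2; P3→W gives 8>3]
(C,Q,Z): not NE [P2→P gives 7>3]
(C,Q,W): NE
(C,R,X): not NE [P3→Z gives 4>1]
(C,R,Y): not NE [P1→A gives 8>1; P3→Z gives 4>1]
(C,R,Z): not NE [P1→A gives 6>0; P2→P gives 7>6]
(C,R,W): not NE [P1→B gives 7>3; P2→Q gives 8>0; P3→Z gives 4>2]
(C,S,X): not NE [P1→B gives 4>3; P2→R gives 7>1; P3→W gives 9>0]
(C,S,Y): not NE [P1→B gives 9>0; P2→R gives 6>4; P3→W gives 9>0]
(C,S,Z): not NE [P1→A gives 8>7; P2→P gives 7>5; P3→W gives 9>2]
(C,S,W): not NE [P2→Q gives 8>1]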